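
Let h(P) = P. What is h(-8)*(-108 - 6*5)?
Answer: 1104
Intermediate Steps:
h(-8)*(-108 - 6*5) = -8*(-108 - 6*5) = -8*(-108 - 30) = -8*(-138) = 1104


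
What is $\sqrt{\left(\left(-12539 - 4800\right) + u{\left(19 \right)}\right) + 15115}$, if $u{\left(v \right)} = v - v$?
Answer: $4 i \sqrt{139} \approx 47.159 i$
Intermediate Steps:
$u{\left(v \right)} = 0$
$\sqrt{\left(\left(-12539 - 4800\right) + u{\left(19 \right)}\right) + 15115} = \sqrt{\left(\left(-12539 - 4800\right) + 0\right) + 15115} = \sqrt{\left(-17339 + 0\right) + 15115} = \sqrt{-17339 + 15115} = \sqrt{-2224} = 4 i \sqrt{139}$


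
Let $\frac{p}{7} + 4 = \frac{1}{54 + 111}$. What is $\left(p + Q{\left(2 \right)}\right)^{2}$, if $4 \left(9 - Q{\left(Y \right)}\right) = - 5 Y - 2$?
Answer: $\frac{6932689}{27225} \approx 254.64$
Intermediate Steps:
$Q{\left(Y \right)} = \frac{19}{2} + \frac{5 Y}{4}$ ($Q{\left(Y \right)} = 9 - \frac{- 5 Y - 2}{4} = 9 - \frac{-2 - 5 Y}{4} = 9 + \left(\frac{1}{2} + \frac{5 Y}{4}\right) = \frac{19}{2} + \frac{5 Y}{4}$)
$p = - \frac{4613}{165}$ ($p = -28 + \frac{7}{54 + 111} = -28 + \frac{7}{165} = - \frac{4613}{165} \approx -27.958$)
$\left(p + Q{\left(2 \right)}\right)^{2} = \left(- \frac{4613}{165} + \left(\frac{19}{2} + \frac{5}{4} \cdot 2\right)\right)^{2} = \left(- \frac{4613}{165} + \left(\frac{19}{2} + \frac{5}{2}\right)\right)^{2} = \left(- \frac{4613}{165} + 12\right)^{2} = \left(- \frac{2633}{165}\right)^{2} = \frac{6932689}{27225}$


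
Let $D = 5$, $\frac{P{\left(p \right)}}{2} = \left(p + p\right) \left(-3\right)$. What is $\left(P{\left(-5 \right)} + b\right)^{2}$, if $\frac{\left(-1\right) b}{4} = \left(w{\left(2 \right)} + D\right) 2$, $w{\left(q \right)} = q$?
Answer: $16$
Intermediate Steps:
$P{\left(p \right)} = - 12 p$ ($P{\left(p \right)} = 2 \left(p + p\right) \left(-3\right) = 2 \cdot 2 p \left(-3\right) = 2 \left(- 6 p\right) = - 12 p$)
$b = -56$ ($b = - 4 \left(2 + 5\right) 2 = - 4 \cdot 7 \cdot 2 = \left(-4\right) 14 = -56$)
$\left(P{\left(-5 \right)} + b\right)^{2} = \left(\left(-12\right) \left(-5\right) - 56\right)^{2} = \left(60 - 56\right)^{2} = 4^{2} = 16$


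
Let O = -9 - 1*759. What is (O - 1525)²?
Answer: 5257849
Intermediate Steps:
O = -768 (O = -9 - 759 = -768)
(O - 1525)² = (-768 - 1525)² = (-2293)² = 5257849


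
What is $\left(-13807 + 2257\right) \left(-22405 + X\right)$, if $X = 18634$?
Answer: $43555050$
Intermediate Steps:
$\left(-13807 + 2257\right) \left(-22405 + X\right) = \left(-13807 + 2257\right) \left(-22405 + 18634\right) = \left(-11550\right) \left(-3771\right) = 43555050$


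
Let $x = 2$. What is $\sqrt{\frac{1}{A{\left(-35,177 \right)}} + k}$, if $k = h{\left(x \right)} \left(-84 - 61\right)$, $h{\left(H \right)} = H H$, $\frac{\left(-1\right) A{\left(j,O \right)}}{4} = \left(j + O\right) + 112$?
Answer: $\frac{i \sqrt{149677374}}{508} \approx 24.083 i$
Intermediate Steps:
$A{\left(j,O \right)} = -448 - 4 O - 4 j$ ($A{\left(j,O \right)} = - 4 \left(\left(j + O\right) + 112\right) = - 4 \left(\left(O + j\right) + 112\right) = - 4 \left(112 + O + j\right) = -448 - 4 O - 4 j$)
$h{\left(H \right)} = H^{2}$
$k = -580$ ($k = 2^{2} \left(-84 - 61\right) = 4 \left(-145\right) = -580$)
$\sqrt{\frac{1}{A{\left(-35,177 \right)}} + k} = \sqrt{\frac{1}{-448 - 708 - -140} - 580} = \sqrt{\frac{1}{-448 - 708 + 140} - 580} = \sqrt{\frac{1}{-1016} - 580} = \sqrt{- \frac{1}{1016} - 580} = \sqrt{- \frac{589281}{1016}} = \frac{i \sqrt{149677374}}{508}$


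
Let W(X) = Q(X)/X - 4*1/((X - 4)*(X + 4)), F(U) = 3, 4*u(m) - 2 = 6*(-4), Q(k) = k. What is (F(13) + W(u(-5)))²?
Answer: 44944/3249 ≈ 13.833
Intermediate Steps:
u(m) = -11/2 (u(m) = ½ + (6*(-4))/4 = ½ + (¼)*(-24) = ½ - 6 = -11/2)
W(X) = 1 - 4/((-4 + X)*(4 + X)) (W(X) = X/X - 4*1/((X - 4)*(X + 4)) = 1 - 4*1/((-4 + X)*(4 + X)) = 1 - 4/((-4 + X)*(4 + X)))
(F(13) + W(u(-5)))² = (3 + (-20 + (-11/2)²)/(-16 + (-11/2)²))² = (3 + (-20 + 121/4)/(-16 + 121/4))² = (3 + (41/4)/(57/4))² = (3 + (4/57)*(41/4))² = (3 + 41/57)² = (212/57)² = 44944/3249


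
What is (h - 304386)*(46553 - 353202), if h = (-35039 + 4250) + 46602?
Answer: 88490621877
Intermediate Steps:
h = 15813 (h = -30789 + 46602 = 15813)
(h - 304386)*(46553 - 353202) = (15813 - 304386)*(46553 - 353202) = -288573*(-306649) = 88490621877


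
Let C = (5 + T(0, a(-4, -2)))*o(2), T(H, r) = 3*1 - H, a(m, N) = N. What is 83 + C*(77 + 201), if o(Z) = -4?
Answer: -8813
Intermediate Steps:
T(H, r) = 3 - H
C = -32 (C = (5 + (3 - 1*0))*(-4) = (5 + (3 + 0))*(-4) = (5 + 3)*(-4) = 8*(-4) = -32)
83 + C*(77 + 201) = 83 - 32*(77 + 201) = 83 - 32*278 = 83 - 8896 = -8813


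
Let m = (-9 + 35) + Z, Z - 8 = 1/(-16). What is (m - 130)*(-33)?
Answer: 50721/16 ≈ 3170.1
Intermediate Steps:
Z = 127/16 (Z = 8 + 1/(-16) = 8 - 1/16 = 127/16 ≈ 7.9375)
m = 543/16 (m = (-9 + 35) + 127/16 = 26 + 127/16 = 543/16 ≈ 33.938)
(m - 130)*(-33) = (543/16 - 130)*(-33) = -1537/16*(-33) = 50721/16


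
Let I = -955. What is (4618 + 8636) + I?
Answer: 12299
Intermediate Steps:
(4618 + 8636) + I = (4618 + 8636) - 955 = 13254 - 955 = 12299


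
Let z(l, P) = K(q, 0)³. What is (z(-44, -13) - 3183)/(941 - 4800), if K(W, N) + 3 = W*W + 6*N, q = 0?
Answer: 3210/3859 ≈ 0.83182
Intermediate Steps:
K(W, N) = -3 + W² + 6*N (K(W, N) = -3 + (W*W + 6*N) = -3 + (W² + 6*N) = -3 + W² + 6*N)
z(l, P) = -27 (z(l, P) = (-3 + 0² + 6*0)³ = (-3 + 0 + 0)³ = (-3)³ = -27)
(z(-44, -13) - 3183)/(941 - 4800) = (-27 - 3183)/(941 - 4800) = -3210/(-3859) = -3210*(-1/3859) = 3210/3859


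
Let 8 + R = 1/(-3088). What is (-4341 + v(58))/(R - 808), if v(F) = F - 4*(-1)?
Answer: 13213552/2519809 ≈ 5.2439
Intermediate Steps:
v(F) = 4 + F (v(F) = F + 4 = 4 + F)
R = -24705/3088 (R = -8 + 1/(-3088) = -8 - 1/3088 = -24705/3088 ≈ -8.0003)
(-4341 + v(58))/(R - 808) = (-4341 + (4 + 58))/(-24705/3088 - 808) = (-4341 + 62)/(-2519809/3088) = -4279*(-3088/2519809) = 13213552/2519809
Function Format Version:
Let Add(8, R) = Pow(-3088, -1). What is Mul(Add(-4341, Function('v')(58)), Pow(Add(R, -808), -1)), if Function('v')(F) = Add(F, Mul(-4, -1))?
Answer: Rational(13213552, 2519809) ≈ 5.2439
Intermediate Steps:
Function('v')(F) = Add(4, F) (Function('v')(F) = Add(F, 4) = Add(4, F))
R = Rational(-24705, 3088) (R = Add(-8, Pow(-3088, -1)) = Add(-8, Rational(-1, 3088)) = Rational(-24705, 3088) ≈ -8.0003)
Mul(Add(-4341, Function('v')(58)), Pow(Add(R, -808), -1)) = Mul(Add(-4341, Add(4, 58)), Pow(Add(Rational(-24705, 3088), -808), -1)) = Mul(Add(-4341, 62), Pow(Rational(-2519809, 3088), -1)) = Mul(-4279, Rational(-3088, 2519809)) = Rational(13213552, 2519809)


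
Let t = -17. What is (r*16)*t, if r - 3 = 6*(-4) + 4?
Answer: 4624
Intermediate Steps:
r = -17 (r = 3 + (6*(-4) + 4) = 3 + (-24 + 4) = 3 - 20 = -17)
(r*16)*t = -17*16*(-17) = -272*(-17) = 4624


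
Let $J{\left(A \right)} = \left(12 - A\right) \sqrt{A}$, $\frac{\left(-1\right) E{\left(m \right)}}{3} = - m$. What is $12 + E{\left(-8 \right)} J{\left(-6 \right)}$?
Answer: $12 - 432 i \sqrt{6} \approx 12.0 - 1058.2 i$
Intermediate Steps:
$E{\left(m \right)} = 3 m$ ($E{\left(m \right)} = - 3 \left(- m\right) = 3 m$)
$J{\left(A \right)} = \sqrt{A} \left(12 - A\right)$
$12 + E{\left(-8 \right)} J{\left(-6 \right)} = 12 + 3 \left(-8\right) \sqrt{-6} \left(12 - -6\right) = 12 - 24 i \sqrt{6} \left(12 + 6\right) = 12 - 24 i \sqrt{6} \cdot 18 = 12 - 24 \cdot 18 i \sqrt{6} = 12 - 432 i \sqrt{6}$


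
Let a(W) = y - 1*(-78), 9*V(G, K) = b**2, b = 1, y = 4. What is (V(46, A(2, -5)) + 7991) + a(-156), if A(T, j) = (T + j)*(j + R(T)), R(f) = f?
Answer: 72658/9 ≈ 8073.1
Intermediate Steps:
A(T, j) = (T + j)**2 (A(T, j) = (T + j)*(j + T) = (T + j)*(T + j) = (T + j)**2)
V(G, K) = 1/9 (V(G, K) = (1/9)*1**2 = (1/9)*1 = 1/9)
a(W) = 82 (a(W) = 4 - 1*(-78) = 4 + 78 = 82)
(V(46, A(2, -5)) + 7991) + a(-156) = (1/9 + 7991) + 82 = 71920/9 + 82 = 72658/9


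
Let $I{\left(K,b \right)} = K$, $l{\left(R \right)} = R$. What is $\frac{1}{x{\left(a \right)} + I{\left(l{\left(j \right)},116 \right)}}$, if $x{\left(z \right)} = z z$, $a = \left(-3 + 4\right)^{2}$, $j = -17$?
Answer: $- \frac{1}{16} \approx -0.0625$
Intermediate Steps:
$a = 1$ ($a = 1^{2} = 1$)
$x{\left(z \right)} = z^{2}$
$\frac{1}{x{\left(a \right)} + I{\left(l{\left(j \right)},116 \right)}} = \frac{1}{1^{2} - 17} = \frac{1}{1 - 17} = \frac{1}{-16} = - \frac{1}{16}$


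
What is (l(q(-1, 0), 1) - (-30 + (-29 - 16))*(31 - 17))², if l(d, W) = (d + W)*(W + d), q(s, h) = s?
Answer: 1102500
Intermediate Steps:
l(d, W) = (W + d)² (l(d, W) = (W + d)*(W + d) = (W + d)²)
(l(q(-1, 0), 1) - (-30 + (-29 - 16))*(31 - 17))² = ((1 - 1)² - (-30 + (-29 - 16))*(31 - 17))² = (0² - (-30 - 45)*14)² = (0 - (-75)*14)² = (0 - 1*(-1050))² = (0 + 1050)² = 1050² = 1102500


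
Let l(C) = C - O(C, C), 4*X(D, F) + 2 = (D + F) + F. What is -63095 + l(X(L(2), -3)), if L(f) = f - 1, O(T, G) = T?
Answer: -63095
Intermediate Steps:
L(f) = -1 + f
X(D, F) = -1/2 + F/2 + D/4 (X(D, F) = -1/2 + ((D + F) + F)/4 = -1/2 + (D + 2*F)/4 = -1/2 + (F/2 + D/4) = -1/2 + F/2 + D/4)
l(C) = 0 (l(C) = C - C = 0)
-63095 + l(X(L(2), -3)) = -63095 + 0 = -63095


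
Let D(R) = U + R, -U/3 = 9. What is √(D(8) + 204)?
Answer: √185 ≈ 13.601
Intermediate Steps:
U = -27 (U = -3*9 = -27)
D(R) = -27 + R
√(D(8) + 204) = √((-27 + 8) + 204) = √(-19 + 204) = √185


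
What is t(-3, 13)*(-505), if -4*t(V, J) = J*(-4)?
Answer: -6565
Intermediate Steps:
t(V, J) = J (t(V, J) = -J*(-4)/4 = -(-1)*J = J)
t(-3, 13)*(-505) = 13*(-505) = -6565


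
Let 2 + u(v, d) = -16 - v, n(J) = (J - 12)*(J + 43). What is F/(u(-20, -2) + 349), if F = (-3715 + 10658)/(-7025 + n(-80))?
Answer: -6943/1270971 ≈ -0.0054628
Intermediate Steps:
n(J) = (-12 + J)*(43 + J)
u(v, d) = -18 - v (u(v, d) = -2 + (-16 - v) = -18 - v)
F = -6943/3621 (F = (-3715 + 10658)/(-7025 + (-516 + (-80)² + 31*(-80))) = 6943/(-7025 + (-516 + 6400 - 2480)) = 6943/(-7025 + 3404) = 6943/(-3621) = 6943*(-1/3621) = -6943/3621 ≈ -1.9174)
F/(u(-20, -2) + 349) = -6943/3621/((-18 - 1*(-20)) + 349) = -6943/3621/((-18 + 20) + 349) = -6943/3621/(2 + 349) = -6943/3621/351 = (1/351)*(-6943/3621) = -6943/1270971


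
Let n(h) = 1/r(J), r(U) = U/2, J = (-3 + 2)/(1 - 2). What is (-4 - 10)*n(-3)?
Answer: -28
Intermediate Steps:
J = 1 (J = -1/(-1) = -1*(-1) = 1)
r(U) = U/2 (r(U) = U*(½) = U/2)
n(h) = 2 (n(h) = 1/((½)*1) = 1/(½) = 2)
(-4 - 10)*n(-3) = (-4 - 10)*2 = -14*2 = -28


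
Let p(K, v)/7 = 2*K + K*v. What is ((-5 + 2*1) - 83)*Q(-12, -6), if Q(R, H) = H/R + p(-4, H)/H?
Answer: 4687/3 ≈ 1562.3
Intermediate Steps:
p(K, v) = 14*K + 7*K*v (p(K, v) = 7*(2*K + K*v) = 14*K + 7*K*v)
Q(R, H) = H/R + (-56 - 28*H)/H (Q(R, H) = H/R + (7*(-4)*(2 + H))/H = H/R + (-56 - 28*H)/H)
((-5 + 2*1) - 83)*Q(-12, -6) = ((-5 + 2*1) - 83)*(-28 - 56/(-6) - 6/(-12)) = ((-5 + 2) - 83)*(-28 - 56*(-⅙) - 6*(-1/12)) = (-3 - 83)*(-28 + 28/3 + ½) = -86*(-109/6) = 4687/3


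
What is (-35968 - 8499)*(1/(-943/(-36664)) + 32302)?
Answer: -1356130109150/943 ≈ -1.4381e+9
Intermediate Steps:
(-35968 - 8499)*(1/(-943/(-36664)) + 32302) = -44467*(1/(-943*(-1/36664)) + 32302) = -44467*(1/(943/36664) + 32302) = -44467*(36664/943 + 32302) = -44467*30497450/943 = -1356130109150/943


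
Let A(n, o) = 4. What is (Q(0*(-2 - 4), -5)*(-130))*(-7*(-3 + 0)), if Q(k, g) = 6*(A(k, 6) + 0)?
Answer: -65520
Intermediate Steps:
Q(k, g) = 24 (Q(k, g) = 6*(4 + 0) = 6*4 = 24)
(Q(0*(-2 - 4), -5)*(-130))*(-7*(-3 + 0)) = (24*(-130))*(-7*(-3 + 0)) = -(-21840)*(-3) = -3120*21 = -65520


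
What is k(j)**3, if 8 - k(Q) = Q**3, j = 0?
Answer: 512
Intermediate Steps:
k(Q) = 8 - Q**3
k(j)**3 = (8 - 1*0**3)**3 = (8 - 1*0)**3 = (8 + 0)**3 = 8**3 = 512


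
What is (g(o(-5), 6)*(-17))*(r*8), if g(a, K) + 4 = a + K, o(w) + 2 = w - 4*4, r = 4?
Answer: 11424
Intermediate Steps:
o(w) = -18 + w (o(w) = -2 + (w - 4*4) = -2 + (w - 16) = -2 + (-16 + w) = -18 + w)
g(a, K) = -4 + K + a (g(a, K) = -4 + (a + K) = -4 + (K + a) = -4 + K + a)
(g(o(-5), 6)*(-17))*(r*8) = ((-4 + 6 + (-18 - 5))*(-17))*(4*8) = ((-4 + 6 - 23)*(-17))*32 = -21*(-17)*32 = 357*32 = 11424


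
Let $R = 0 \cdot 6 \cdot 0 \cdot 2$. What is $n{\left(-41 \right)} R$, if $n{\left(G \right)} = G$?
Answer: $0$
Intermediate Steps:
$R = 0$ ($R = 0 \cdot 0 \cdot 2 = 0 \cdot 0 = 0$)
$n{\left(-41 \right)} R = \left(-41\right) 0 = 0$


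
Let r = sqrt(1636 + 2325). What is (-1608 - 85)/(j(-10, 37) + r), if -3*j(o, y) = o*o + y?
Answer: -695823/16880 - 15237*sqrt(3961)/16880 ≈ -98.032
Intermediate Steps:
r = sqrt(3961) ≈ 62.936
j(o, y) = -y/3 - o**2/3 (j(o, y) = -(o*o + y)/3 = -(o**2 + y)/3 = -(y + o**2)/3 = -y/3 - o**2/3)
(-1608 - 85)/(j(-10, 37) + r) = (-1608 - 85)/((-1/3*37 - 1/3*(-10)**2) + sqrt(3961)) = -1693/((-37/3 - 1/3*100) + sqrt(3961)) = -1693/((-37/3 - 100/3) + sqrt(3961)) = -1693/(-137/3 + sqrt(3961))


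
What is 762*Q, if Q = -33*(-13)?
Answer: 326898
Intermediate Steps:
Q = 429
762*Q = 762*429 = 326898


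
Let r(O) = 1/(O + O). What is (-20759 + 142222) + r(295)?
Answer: 71663171/590 ≈ 1.2146e+5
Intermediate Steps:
r(O) = 1/(2*O)
(-20759 + 142222) + r(295) = (-20759 + 142222) + (1/2)/295 = 121463 + (1/2)*(1/295) = 121463 + 1/590 = 71663171/590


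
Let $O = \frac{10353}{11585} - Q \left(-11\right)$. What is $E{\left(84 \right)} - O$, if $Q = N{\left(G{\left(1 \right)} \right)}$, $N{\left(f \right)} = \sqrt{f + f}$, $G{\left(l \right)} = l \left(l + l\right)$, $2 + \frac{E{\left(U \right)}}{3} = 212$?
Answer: $\frac{1004761}{1655} \approx 607.11$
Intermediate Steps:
$E{\left(U \right)} = 630$ ($E{\left(U \right)} = -6 + 3 \cdot 212 = -6 + 636 = 630$)
$G{\left(l \right)} = 2 l^{2}$ ($G{\left(l \right)} = l 2 l = 2 l^{2}$)
$N{\left(f \right)} = \sqrt{2} \sqrt{f}$ ($N{\left(f \right)} = \sqrt{2 f} = \sqrt{2} \sqrt{f}$)
$Q = 2$ ($Q = \sqrt{2} \sqrt{2 \cdot 1^{2}} = \sqrt{2} \sqrt{2 \cdot 1} = \sqrt{2} \sqrt{2} = 2$)
$O = \frac{37889}{1655}$ ($O = \frac{10353}{11585} - 2 \left(-11\right) = 10353 \cdot \frac{1}{11585} - -22 = \frac{1479}{1655} + 22 = \frac{37889}{1655} \approx 22.894$)
$E{\left(84 \right)} - O = 630 - \frac{37889}{1655} = \frac{1004761}{1655}$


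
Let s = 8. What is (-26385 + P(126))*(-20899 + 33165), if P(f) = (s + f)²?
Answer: -103390114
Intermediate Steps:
P(f) = (8 + f)²
(-26385 + P(126))*(-20899 + 33165) = (-26385 + (8 + 126)²)*(-20899 + 33165) = (-26385 + 134²)*12266 = (-26385 + 17956)*12266 = -8429*12266 = -103390114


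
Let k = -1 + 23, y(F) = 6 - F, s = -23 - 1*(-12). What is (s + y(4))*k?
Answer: -198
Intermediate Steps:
s = -11 (s = -23 + 12 = -11)
k = 22
(s + y(4))*k = (-11 + (6 - 1*4))*22 = (-11 + (6 - 4))*22 = (-11 + 2)*22 = -9*22 = -198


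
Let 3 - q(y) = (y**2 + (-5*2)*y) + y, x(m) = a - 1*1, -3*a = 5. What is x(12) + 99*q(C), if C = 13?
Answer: -14561/3 ≈ -4853.7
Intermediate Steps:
a = -5/3 (a = -1/3*5 = -5/3 ≈ -1.6667)
x(m) = -8/3 (x(m) = -5/3 - 1*1 = -5/3 - 1 = -8/3)
q(y) = 3 - y**2 + 9*y (q(y) = 3 - ((y**2 + (-5*2)*y) + y) = 3 - ((y**2 - 10*y) + y) = 3 - (y**2 - 9*y) = 3 + (-y**2 + 9*y) = 3 - y**2 + 9*y)
x(12) + 99*q(C) = -8/3 + 99*(3 - 1*13**2 + 9*13) = -8/3 + 99*(3 - 1*169 + 117) = -8/3 + 99*(3 - 169 + 117) = -8/3 + 99*(-49) = -8/3 - 4851 = -14561/3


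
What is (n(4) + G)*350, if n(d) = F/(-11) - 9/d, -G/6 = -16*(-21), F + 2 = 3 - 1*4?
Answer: -15538425/22 ≈ -7.0629e+5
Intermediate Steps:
F = -3 (F = -2 + (3 - 1*4) = -2 + (3 - 4) = -2 - 1 = -3)
G = -2016 (G = -(-96)*(-21) = -6*336 = -2016)
n(d) = 3/11 - 9/d (n(d) = -3/(-11) - 9/d = -3*(-1/11) - 9/d = 3/11 - 9/d)
(n(4) + G)*350 = ((3/11 - 9/4) - 2016)*350 = (-87/44 - 2016)*350 = -88791/44*350 = -15538425/22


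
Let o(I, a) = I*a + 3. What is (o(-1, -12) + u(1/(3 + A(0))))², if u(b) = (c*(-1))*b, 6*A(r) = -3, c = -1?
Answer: 5929/25 ≈ 237.16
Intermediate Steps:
o(I, a) = 3 + I*a
A(r) = -½ (A(r) = (⅙)*(-3) = -½)
u(b) = b (u(b) = (-1*(-1))*b = 1*b = b)
(o(-1, -12) + u(1/(3 + A(0))))² = ((3 - 1*(-12)) + 1/(3 - ½))² = ((3 + 12) + 1/(5/2))² = (15 + ⅖)² = (77/5)² = 5929/25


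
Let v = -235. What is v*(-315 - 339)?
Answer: 153690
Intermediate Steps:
v*(-315 - 339) = -235*(-315 - 339) = -235*(-654) = 153690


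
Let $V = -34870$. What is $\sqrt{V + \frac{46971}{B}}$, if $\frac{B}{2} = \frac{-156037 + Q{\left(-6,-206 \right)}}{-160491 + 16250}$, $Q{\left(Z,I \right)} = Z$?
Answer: $\frac{i \sqrt{4435395182566}}{18358} \approx 114.72 i$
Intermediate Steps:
$B = \frac{312086}{144241}$ ($B = 2 \frac{-156037 - 6}{-160491 + 16250} = 2 \left(- \frac{156043}{-144241}\right) = 2 \left(\left(-156043\right) \left(- \frac{1}{144241}\right)\right) = 2 \cdot \frac{156043}{144241} = \frac{312086}{144241} \approx 2.1636$)
$\sqrt{V + \frac{46971}{B}} = \sqrt{-34870 + \frac{46971}{\frac{312086}{144241}}} = \sqrt{-34870 + 46971 \cdot \frac{144241}{312086}} = \sqrt{-34870 + \frac{398537883}{18358}} = \sqrt{- \frac{241605577}{18358}} = \frac{i \sqrt{4435395182566}}{18358}$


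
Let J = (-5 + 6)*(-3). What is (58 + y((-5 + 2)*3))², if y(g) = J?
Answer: 3025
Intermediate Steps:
J = -3 (J = 1*(-3) = -3)
y(g) = -3
(58 + y((-5 + 2)*3))² = (58 - 3)² = 55² = 3025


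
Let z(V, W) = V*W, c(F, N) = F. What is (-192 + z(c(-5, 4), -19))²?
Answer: 9409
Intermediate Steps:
(-192 + z(c(-5, 4), -19))² = (-192 - 5*(-19))² = (-192 + 95)² = (-97)² = 9409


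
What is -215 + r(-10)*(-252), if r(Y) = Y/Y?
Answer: -467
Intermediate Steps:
r(Y) = 1
-215 + r(-10)*(-252) = -215 + 1*(-252) = -215 - 252 = -467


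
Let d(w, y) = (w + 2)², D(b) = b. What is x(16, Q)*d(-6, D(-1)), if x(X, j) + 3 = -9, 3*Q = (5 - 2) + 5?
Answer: -192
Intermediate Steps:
Q = 8/3 (Q = ((5 - 2) + 5)/3 = (3 + 5)/3 = (⅓)*8 = 8/3 ≈ 2.6667)
x(X, j) = -12 (x(X, j) = -3 - 9 = -12)
d(w, y) = (2 + w)²
x(16, Q)*d(-6, D(-1)) = -12*(2 - 6)² = -12*(-4)² = -12*16 = -192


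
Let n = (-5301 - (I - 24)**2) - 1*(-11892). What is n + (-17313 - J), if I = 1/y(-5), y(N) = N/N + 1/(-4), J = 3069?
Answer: -128743/9 ≈ -14305.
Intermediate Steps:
y(N) = 3/4 (y(N) = 1 + 1*(-1/4) = 1 - 1/4 = 3/4)
I = 4/3 (I = 1/(3/4) = 4/3 ≈ 1.3333)
n = 54695/9 (n = (-5301 - (4/3 - 24)**2) - 1*(-11892) = (-5301 - (-68/3)**2) + 11892 = (-5301 - 1*4624/9) + 11892 = (-5301 - 4624/9) + 11892 = -52333/9 + 11892 = 54695/9 ≈ 6077.2)
n + (-17313 - J) = 54695/9 + (-17313 - 1*3069) = 54695/9 + (-17313 - 3069) = 54695/9 - 20382 = -128743/9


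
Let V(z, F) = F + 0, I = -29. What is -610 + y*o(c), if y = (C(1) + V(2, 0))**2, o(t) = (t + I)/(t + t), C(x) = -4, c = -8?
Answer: -573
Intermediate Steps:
o(t) = (-29 + t)/(2*t) (o(t) = (t - 29)/(t + t) = (-29 + t)/((2*t)) = (-29 + t)*(1/(2*t)) = (-29 + t)/(2*t))
V(z, F) = F
y = 16 (y = (-4 + 0)**2 = (-4)**2 = 16)
-610 + y*o(c) = -610 + 16*((1/2)*(-29 - 8)/(-8)) = -610 + 16*((1/2)*(-1/8)*(-37)) = -610 + 16*(37/16) = -610 + 37 = -573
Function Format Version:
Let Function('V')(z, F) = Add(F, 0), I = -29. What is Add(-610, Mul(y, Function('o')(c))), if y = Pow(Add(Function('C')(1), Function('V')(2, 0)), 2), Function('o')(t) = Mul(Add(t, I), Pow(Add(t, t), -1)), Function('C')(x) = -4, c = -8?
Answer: -573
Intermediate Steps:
Function('o')(t) = Mul(Rational(1, 2), Pow(t, -1), Add(-29, t)) (Function('o')(t) = Mul(Add(t, -29), Pow(Add(t, t), -1)) = Mul(Add(-29, t), Pow(Mul(2, t), -1)) = Mul(Add(-29, t), Mul(Rational(1, 2), Pow(t, -1))) = Mul(Rational(1, 2), Pow(t, -1), Add(-29, t)))
Function('V')(z, F) = F
y = 16 (y = Pow(Add(-4, 0), 2) = Pow(-4, 2) = 16)
Add(-610, Mul(y, Function('o')(c))) = Add(-610, Mul(16, Mul(Rational(1, 2), Pow(-8, -1), Add(-29, -8)))) = Add(-610, Mul(16, Mul(Rational(1, 2), Rational(-1, 8), -37))) = Add(-610, Mul(16, Rational(37, 16))) = Add(-610, 37) = -573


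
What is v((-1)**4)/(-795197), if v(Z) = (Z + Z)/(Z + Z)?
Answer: -1/795197 ≈ -1.2575e-6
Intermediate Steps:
v(Z) = 1 (v(Z) = (2*Z)/((2*Z)) = (2*Z)*(1/(2*Z)) = 1)
v((-1)**4)/(-795197) = 1/(-795197) = 1*(-1/795197) = -1/795197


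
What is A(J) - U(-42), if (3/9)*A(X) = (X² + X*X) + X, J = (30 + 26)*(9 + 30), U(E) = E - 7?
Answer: 28625737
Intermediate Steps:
U(E) = -7 + E
J = 2184 (J = 56*39 = 2184)
A(X) = 3*X + 6*X² (A(X) = 3*((X² + X*X) + X) = 3*((X² + X²) + X) = 3*(2*X² + X) = 3*(X + 2*X²) = 3*X + 6*X²)
A(J) - U(-42) = 3*2184*(1 + 2*2184) - (-7 - 42) = 3*2184*(1 + 4368) - 1*(-49) = 3*2184*4369 + 49 = 28625688 + 49 = 28625737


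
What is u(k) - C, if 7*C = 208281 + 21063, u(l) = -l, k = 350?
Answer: -231794/7 ≈ -33113.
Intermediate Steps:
C = 229344/7 (C = (208281 + 21063)/7 = (1/7)*229344 = 229344/7 ≈ 32763.)
u(k) - C = -1*350 - 1*229344/7 = -350 - 229344/7 = -231794/7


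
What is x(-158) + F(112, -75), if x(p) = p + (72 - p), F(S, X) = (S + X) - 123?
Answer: -14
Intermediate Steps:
F(S, X) = -123 + S + X
x(p) = 72
x(-158) + F(112, -75) = 72 + (-123 + 112 - 75) = 72 - 86 = -14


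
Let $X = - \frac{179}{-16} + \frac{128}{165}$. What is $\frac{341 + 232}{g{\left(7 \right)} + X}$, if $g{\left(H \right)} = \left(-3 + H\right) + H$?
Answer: $\frac{1512720}{60623} \approx 24.953$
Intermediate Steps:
$X = \frac{31583}{2640}$ ($X = \left(-179\right) \left(- \frac{1}{16}\right) + 128 \cdot \frac{1}{165} = \frac{179}{16} + \frac{128}{165} = \frac{31583}{2640} \approx 11.963$)
$g{\left(H \right)} = -3 + 2 H$
$\frac{341 + 232}{g{\left(7 \right)} + X} = \frac{341 + 232}{\left(-3 + 2 \cdot 7\right) + \frac{31583}{2640}} = \frac{573}{\left(-3 + 14\right) + \frac{31583}{2640}} = \frac{573}{11 + \frac{31583}{2640}} = \frac{573}{\frac{60623}{2640}} = 573 \cdot \frac{2640}{60623} = \frac{1512720}{60623}$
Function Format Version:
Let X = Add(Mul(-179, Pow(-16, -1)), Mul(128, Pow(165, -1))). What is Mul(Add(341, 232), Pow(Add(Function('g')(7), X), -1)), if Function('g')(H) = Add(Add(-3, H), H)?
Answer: Rational(1512720, 60623) ≈ 24.953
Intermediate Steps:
X = Rational(31583, 2640) (X = Add(Mul(-179, Rational(-1, 16)), Mul(128, Rational(1, 165))) = Add(Rational(179, 16), Rational(128, 165)) = Rational(31583, 2640) ≈ 11.963)
Function('g')(H) = Add(-3, Mul(2, H))
Mul(Add(341, 232), Pow(Add(Function('g')(7), X), -1)) = Mul(Add(341, 232), Pow(Add(Add(-3, Mul(2, 7)), Rational(31583, 2640)), -1)) = Mul(573, Pow(Add(Add(-3, 14), Rational(31583, 2640)), -1)) = Mul(573, Pow(Add(11, Rational(31583, 2640)), -1)) = Mul(573, Pow(Rational(60623, 2640), -1)) = Mul(573, Rational(2640, 60623)) = Rational(1512720, 60623)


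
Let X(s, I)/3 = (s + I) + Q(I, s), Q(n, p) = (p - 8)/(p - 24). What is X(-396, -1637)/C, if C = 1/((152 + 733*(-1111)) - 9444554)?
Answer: 437770227092/7 ≈ 6.2539e+10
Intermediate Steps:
Q(n, p) = (-8 + p)/(-24 + p)
X(s, I) = 3*I + 3*s + 3*(-8 + s)/(-24 + s) (X(s, I) = 3*((s + I) + (-8 + s)/(-24 + s)) = 3*((I + s) + (-8 + s)/(-24 + s)) = 3*(I + s + (-8 + s)/(-24 + s)) = 3*I + 3*s + 3*(-8 + s)/(-24 + s))
C = -1/10258765 (C = 1/((152 - 814363) - 9444554) = 1/(-814211 - 9444554) = 1/(-10258765) = -1/10258765 ≈ -9.7478e-8)
X(-396, -1637)/C = (3*(-8 - 396 + (-24 - 396)*(-1637 - 396))/(-24 - 396))/(-1/10258765) = (3*(-8 - 396 - 420*(-2033))/(-420))*(-10258765) = (3*(-1/420)*(-8 - 396 + 853860))*(-10258765) = (3*(-1/420)*853456)*(-10258765) = -213364/35*(-10258765) = 437770227092/7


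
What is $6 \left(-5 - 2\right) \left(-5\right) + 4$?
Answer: $214$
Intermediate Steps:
$6 \left(-5 - 2\right) \left(-5\right) + 4 = 6 \left(-7\right) \left(-5\right) + 4 = \left(-42\right) \left(-5\right) + 4 = 210 + 4 = 214$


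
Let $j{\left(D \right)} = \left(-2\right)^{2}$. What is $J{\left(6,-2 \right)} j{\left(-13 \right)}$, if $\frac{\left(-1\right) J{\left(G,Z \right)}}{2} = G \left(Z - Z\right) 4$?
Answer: $0$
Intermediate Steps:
$j{\left(D \right)} = 4$
$J{\left(G,Z \right)} = 0$ ($J{\left(G,Z \right)} = - 2 G \left(Z - Z\right) 4 = - 2 G 0 \cdot 4 = - 2 \cdot 0 \cdot 4 = \left(-2\right) 0 = 0$)
$J{\left(6,-2 \right)} j{\left(-13 \right)} = 0 \cdot 4 = 0$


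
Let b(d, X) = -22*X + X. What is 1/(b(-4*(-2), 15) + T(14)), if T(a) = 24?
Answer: -1/291 ≈ -0.0034364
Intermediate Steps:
b(d, X) = -21*X
1/(b(-4*(-2), 15) + T(14)) = 1/(-21*15 + 24) = 1/(-315 + 24) = 1/(-291) = -1/291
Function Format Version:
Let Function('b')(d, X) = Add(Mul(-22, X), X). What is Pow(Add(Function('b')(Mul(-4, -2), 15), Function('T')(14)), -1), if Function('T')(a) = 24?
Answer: Rational(-1, 291) ≈ -0.0034364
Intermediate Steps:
Function('b')(d, X) = Mul(-21, X)
Pow(Add(Function('b')(Mul(-4, -2), 15), Function('T')(14)), -1) = Pow(Add(Mul(-21, 15), 24), -1) = Pow(Add(-315, 24), -1) = Pow(-291, -1) = Rational(-1, 291)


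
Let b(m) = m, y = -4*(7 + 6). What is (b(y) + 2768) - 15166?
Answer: -12450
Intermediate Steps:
y = -52 (y = -4*13 = -52)
(b(y) + 2768) - 15166 = (-52 + 2768) - 15166 = 2716 - 15166 = -12450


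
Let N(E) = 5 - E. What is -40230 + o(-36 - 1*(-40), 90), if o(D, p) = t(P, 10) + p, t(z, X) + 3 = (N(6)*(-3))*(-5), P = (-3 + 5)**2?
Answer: -40158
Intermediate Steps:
P = 4 (P = 2**2 = 4)
t(z, X) = -18 (t(z, X) = -3 + ((5 - 1*6)*(-3))*(-5) = -3 + ((5 - 6)*(-3))*(-5) = -3 - 1*(-3)*(-5) = -3 + 3*(-5) = -3 - 15 = -18)
o(D, p) = -18 + p
-40230 + o(-36 - 1*(-40), 90) = -40230 + (-18 + 90) = -40230 + 72 = -40158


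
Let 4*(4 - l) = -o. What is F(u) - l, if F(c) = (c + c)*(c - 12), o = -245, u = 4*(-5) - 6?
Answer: 8133/4 ≈ 2033.3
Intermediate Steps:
u = -26 (u = -20 - 6 = -26)
l = -229/4 (l = 4 - (-1)*(-245)/4 = 4 - ¼*245 = 4 - 245/4 = -229/4 ≈ -57.250)
F(c) = 2*c*(-12 + c) (F(c) = (2*c)*(-12 + c) = 2*c*(-12 + c))
F(u) - l = 2*(-26)*(-12 - 26) - 1*(-229/4) = 2*(-26)*(-38) + 229/4 = 1976 + 229/4 = 8133/4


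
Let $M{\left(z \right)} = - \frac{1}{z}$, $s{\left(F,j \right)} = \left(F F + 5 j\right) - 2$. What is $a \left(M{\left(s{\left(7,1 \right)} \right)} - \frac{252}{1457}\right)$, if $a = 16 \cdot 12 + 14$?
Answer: $- \frac{1499783}{37882} \approx -39.591$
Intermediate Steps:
$s{\left(F,j \right)} = -2 + F^{2} + 5 j$ ($s{\left(F,j \right)} = \left(F^{2} + 5 j\right) - 2 = -2 + F^{2} + 5 j$)
$a = 206$ ($a = 192 + 14 = 206$)
$a \left(M{\left(s{\left(7,1 \right)} \right)} - \frac{252}{1457}\right) = 206 \left(- \frac{1}{-2 + 7^{2} + 5 \cdot 1} - \frac{252}{1457}\right) = 206 \left(- \frac{1}{-2 + 49 + 5} - \frac{252}{1457}\right) = 206 \left(- \frac{1}{52} - \frac{252}{1457}\right) = 206 \left(- \frac{14561}{75764}\right) = - \frac{1499783}{37882}$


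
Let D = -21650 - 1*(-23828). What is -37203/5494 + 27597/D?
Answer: 5882482/997161 ≈ 5.8992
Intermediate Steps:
D = 2178 (D = -21650 + 23828 = 2178)
-37203/5494 + 27597/D = -37203/5494 + 27597/2178 = -37203*1/5494 + 27597*(1/2178) = -37203/5494 + 9199/726 = 5882482/997161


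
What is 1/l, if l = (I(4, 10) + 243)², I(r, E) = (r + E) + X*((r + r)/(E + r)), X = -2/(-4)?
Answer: 49/3243601 ≈ 1.5107e-5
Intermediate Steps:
X = ½ (X = -2*(-¼) = ½ ≈ 0.50000)
I(r, E) = E + r + r/(E + r) (I(r, E) = (r + E) + ((r + r)/(E + r))/2 = (E + r) + ((2*r)/(E + r))/2 = (E + r) + (2*r/(E + r))/2 = (E + r) + r/(E + r) = E + r + r/(E + r))
l = 3243601/49 (l = ((4 + 10² + 4² + 2*10*4)/(10 + 4) + 243)² = ((4 + 100 + 16 + 80)/14 + 243)² = ((1/14)*200 + 243)² = (100/7 + 243)² = (1801/7)² = 3243601/49 ≈ 66196.)
1/l = 1/(3243601/49) = 49/3243601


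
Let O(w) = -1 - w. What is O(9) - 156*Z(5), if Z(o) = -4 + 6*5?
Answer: -4066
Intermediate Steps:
Z(o) = 26 (Z(o) = -4 + 30 = 26)
O(9) - 156*Z(5) = (-1 - 1*9) - 156*26 = (-1 - 9) - 4056 = -10 - 4056 = -4066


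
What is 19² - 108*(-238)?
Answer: 26065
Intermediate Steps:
19² - 108*(-238) = 361 + 25704 = 26065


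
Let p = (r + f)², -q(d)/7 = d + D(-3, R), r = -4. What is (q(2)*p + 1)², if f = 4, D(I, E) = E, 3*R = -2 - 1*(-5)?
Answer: 1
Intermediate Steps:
R = 1 (R = (-2 - 1*(-5))/3 = (-2 + 5)/3 = (⅓)*3 = 1)
q(d) = -7 - 7*d (q(d) = -7*(d + 1) = -7*(1 + d) = -7 - 7*d)
p = 0 (p = (-4 + 4)² = 0² = 0)
(q(2)*p + 1)² = ((-7 - 7*2)*0 + 1)² = ((-7 - 14)*0 + 1)² = (-21*0 + 1)² = (0 + 1)² = 1² = 1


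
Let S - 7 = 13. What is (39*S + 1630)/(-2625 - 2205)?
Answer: -241/483 ≈ -0.49896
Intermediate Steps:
S = 20 (S = 7 + 13 = 20)
(39*S + 1630)/(-2625 - 2205) = (39*20 + 1630)/(-2625 - 2205) = (780 + 1630)/(-4830) = 2410*(-1/4830) = -241/483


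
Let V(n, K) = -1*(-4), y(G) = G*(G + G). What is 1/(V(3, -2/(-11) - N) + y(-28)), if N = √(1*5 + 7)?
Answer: 1/1572 ≈ 0.00063613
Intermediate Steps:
y(G) = 2*G² (y(G) = G*(2*G) = 2*G²)
N = 2*√3 (N = √(5 + 7) = √12 = 2*√3 ≈ 3.4641)
V(n, K) = 4
1/(V(3, -2/(-11) - N) + y(-28)) = 1/(4 + 2*(-28)²) = 1/(4 + 2*784) = 1/(4 + 1568) = 1/1572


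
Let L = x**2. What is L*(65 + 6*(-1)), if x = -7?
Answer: 2891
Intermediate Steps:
L = 49 (L = (-7)**2 = 49)
L*(65 + 6*(-1)) = 49*(65 + 6*(-1)) = 49*(65 - 6) = 49*59 = 2891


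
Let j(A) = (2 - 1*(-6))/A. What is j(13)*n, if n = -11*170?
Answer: -14960/13 ≈ -1150.8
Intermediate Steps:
j(A) = 8/A (j(A) = (2 + 6)/A = 8/A)
n = -1870
j(13)*n = (8/13)*(-1870) = -14960/13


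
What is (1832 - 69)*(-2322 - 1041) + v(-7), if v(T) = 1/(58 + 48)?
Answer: -628470713/106 ≈ -5.9290e+6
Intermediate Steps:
v(T) = 1/106
(1832 - 69)*(-2322 - 1041) + v(-7) = (1832 - 69)*(-2322 - 1041) + 1/106 = 1763*(-3363) + 1/106 = -5928969 + 1/106 = -628470713/106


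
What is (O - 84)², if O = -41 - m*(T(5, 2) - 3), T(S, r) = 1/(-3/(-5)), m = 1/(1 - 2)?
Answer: 143641/9 ≈ 15960.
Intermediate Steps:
m = -1 (m = 1/(-1) = -1)
T(S, r) = 5/3 (T(S, r) = 1/(-3*(-⅕)) = 1/(⅗) = 5/3)
O = -127/3 (O = -41 - (-1)*(5/3 - 3) = -41 - (-1)*(-4)/3 = -41 - 1*4/3 = -41 - 4/3 = -127/3 ≈ -42.333)
(O - 84)² = (-127/3 - 84)² = (-379/3)² = 143641/9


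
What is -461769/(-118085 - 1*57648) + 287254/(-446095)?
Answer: 155512834873/78393612635 ≈ 1.9837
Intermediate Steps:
-461769/(-118085 - 1*57648) + 287254/(-446095) = -461769/(-118085 - 57648) + 287254*(-1/446095) = -461769/(-175733) - 287254/446095 = -461769*(-1/175733) - 287254/446095 = 461769/175733 - 287254/446095 = 155512834873/78393612635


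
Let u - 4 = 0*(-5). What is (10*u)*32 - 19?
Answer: 1261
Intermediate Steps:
u = 4 (u = 4 + 0*(-5) = 4 + 0 = 4)
(10*u)*32 - 19 = (10*4)*32 - 19 = 40*32 - 19 = 1280 - 19 = 1261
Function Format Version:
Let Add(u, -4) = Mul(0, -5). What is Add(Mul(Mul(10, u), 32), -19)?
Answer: 1261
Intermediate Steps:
u = 4 (u = Add(4, Mul(0, -5)) = Add(4, 0) = 4)
Add(Mul(Mul(10, u), 32), -19) = Add(Mul(Mul(10, 4), 32), -19) = Add(Mul(40, 32), -19) = Add(1280, -19) = 1261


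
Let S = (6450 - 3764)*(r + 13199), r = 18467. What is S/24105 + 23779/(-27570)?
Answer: 10419509949/2953666 ≈ 3527.7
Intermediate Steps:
S = 85054876 (S = (6450 - 3764)*(18467 + 13199) = 2686*31666 = 85054876)
S/24105 + 23779/(-27570) = 85054876/24105 + 23779/(-27570) = 85054876*(1/24105) + 23779*(-1/27570) = 85054876/24105 - 23779/27570 = 10419509949/2953666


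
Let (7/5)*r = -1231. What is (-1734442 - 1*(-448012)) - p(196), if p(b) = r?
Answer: -8998855/7 ≈ -1.2856e+6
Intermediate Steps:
r = -6155/7 (r = (5/7)*(-1231) = -6155/7 ≈ -879.29)
p(b) = -6155/7
(-1734442 - 1*(-448012)) - p(196) = (-1734442 - 1*(-448012)) - 1*(-6155/7) = (-1734442 + 448012) + 6155/7 = -1286430 + 6155/7 = -8998855/7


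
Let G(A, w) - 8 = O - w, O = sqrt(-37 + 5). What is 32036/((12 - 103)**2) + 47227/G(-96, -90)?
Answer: 19317602011/39897858 - 47227*I*sqrt(2)/2409 ≈ 484.18 - 27.725*I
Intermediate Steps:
O = 4*I*sqrt(2) (O = sqrt(-32) = 4*I*sqrt(2) ≈ 5.6569*I)
G(A, w) = 8 - w + 4*I*sqrt(2) (G(A, w) = 8 + (4*I*sqrt(2) - w) = 8 + (-w + 4*I*sqrt(2)) = 8 - w + 4*I*sqrt(2))
32036/((12 - 103)**2) + 47227/G(-96, -90) = 32036/((12 - 103)**2) + 47227/(8 - 1*(-90) + 4*I*sqrt(2)) = 32036/((-91)**2) + 47227/(8 + 90 + 4*I*sqrt(2)) = 32036/8281 + 47227/(98 + 4*I*sqrt(2))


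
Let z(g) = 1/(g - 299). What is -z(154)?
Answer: 1/145 ≈ 0.0068966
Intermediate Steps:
z(g) = 1/(-299 + g)
-z(154) = -1/(-299 + 154) = -1/(-145) = -1*(-1/145) = 1/145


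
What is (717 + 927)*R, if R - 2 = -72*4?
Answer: -470184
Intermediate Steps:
R = -286 (R = 2 - 72*4 = 2 - 288 = -286)
(717 + 927)*R = (717 + 927)*(-286) = 1644*(-286) = -470184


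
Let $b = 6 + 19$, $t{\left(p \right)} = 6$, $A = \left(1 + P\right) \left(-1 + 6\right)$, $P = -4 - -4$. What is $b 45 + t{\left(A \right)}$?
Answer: $1131$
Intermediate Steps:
$P = 0$ ($P = -4 + 4 = 0$)
$A = 5$ ($A = \left(1 + 0\right) \left(-1 + 6\right) = 1 \cdot 5 = 5$)
$b = 25$
$b 45 + t{\left(A \right)} = 25 \cdot 45 + 6 = 1125 + 6 = 1131$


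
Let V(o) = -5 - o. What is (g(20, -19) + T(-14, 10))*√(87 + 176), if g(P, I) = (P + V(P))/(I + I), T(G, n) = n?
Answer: 385*√263/38 ≈ 164.31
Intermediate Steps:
g(P, I) = -5/(2*I) (g(P, I) = (P + (-5 - P))/(I + I) = -5*1/(2*I) = -5/(2*I))
(g(20, -19) + T(-14, 10))*√(87 + 176) = (-5/2/(-19) + 10)*√(87 + 176) = (-5/2*(-1/19) + 10)*√263 = (5/38 + 10)*√263 = 385*√263/38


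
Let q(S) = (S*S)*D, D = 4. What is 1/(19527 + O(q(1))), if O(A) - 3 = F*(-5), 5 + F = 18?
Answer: 1/19465 ≈ 5.1374e-5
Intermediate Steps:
F = 13 (F = -5 + 18 = 13)
q(S) = 4*S**2 (q(S) = (S*S)*4 = S**2*4 = 4*S**2)
O(A) = -62 (O(A) = 3 + 13*(-5) = 3 - 65 = -62)
1/(19527 + O(q(1))) = 1/(19527 - 62) = 1/19465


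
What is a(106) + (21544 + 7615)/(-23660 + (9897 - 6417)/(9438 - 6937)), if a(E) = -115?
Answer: -6877497359/59170180 ≈ -116.23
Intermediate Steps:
a(106) + (21544 + 7615)/(-23660 + (9897 - 6417)/(9438 - 6937)) = -115 + (21544 + 7615)/(-23660 + (9897 - 6417)/(9438 - 6937)) = -115 + 29159/(-23660 + 3480/2501) = -115 + 29159/(-59170180/2501) = -115 + 29159*(-2501/59170180) = -115 - 72926659/59170180 = -6877497359/59170180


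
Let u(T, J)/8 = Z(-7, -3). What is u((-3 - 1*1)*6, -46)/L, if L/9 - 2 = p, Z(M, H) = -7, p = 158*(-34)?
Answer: 28/24165 ≈ 0.0011587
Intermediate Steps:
p = -5372
u(T, J) = -56 (u(T, J) = 8*(-7) = -56)
L = -48330 (L = 18 + 9*(-5372) = 18 - 48348 = -48330)
u((-3 - 1*1)*6, -46)/L = -56/(-48330) = -56*(-1/48330) = 28/24165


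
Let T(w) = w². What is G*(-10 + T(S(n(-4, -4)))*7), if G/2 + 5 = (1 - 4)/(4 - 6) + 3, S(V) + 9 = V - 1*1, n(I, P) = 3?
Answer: -333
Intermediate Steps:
S(V) = -10 + V (S(V) = -9 + (V - 1*1) = -9 + (V - 1) = -9 + (-1 + V) = -10 + V)
G = -1 (G = -10 + 2*((1 - 4)/(4 - 6) + 3) = -10 + 2*(-3/(-2) + 3) = -10 + 2*(-3*(-½) + 3) = -10 + 2*(3/2 + 3) = -10 + 2*(9/2) = -10 + 9 = -1)
G*(-10 + T(S(n(-4, -4)))*7) = -(-10 + (-10 + 3)²*7) = -(-10 + (-7)²*7) = -(-10 + 49*7) = -(-10 + 343) = -1*333 = -333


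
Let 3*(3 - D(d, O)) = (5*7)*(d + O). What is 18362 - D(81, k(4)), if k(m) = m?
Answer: 58052/3 ≈ 19351.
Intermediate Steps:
D(d, O) = 3 - 35*O/3 - 35*d/3 (D(d, O) = 3 - 5*7*(d + O)/3 = 3 - 35*(O + d)/3 = 3 - (35*O + 35*d)/3 = 3 + (-35*O/3 - 35*d/3) = 3 - 35*O/3 - 35*d/3)
18362 - D(81, k(4)) = 18362 - (3 - 35/3*4 - 35/3*81) = 18362 - (3 - 140/3 - 945) = 18362 - 1*(-2966/3) = 18362 + 2966/3 = 58052/3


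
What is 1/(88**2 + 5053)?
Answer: 1/12797 ≈ 7.8143e-5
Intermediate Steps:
1/(88**2 + 5053) = 1/(7744 + 5053) = 1/12797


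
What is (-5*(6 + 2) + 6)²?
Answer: 1156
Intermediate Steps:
(-5*(6 + 2) + 6)² = (-5*8 + 6)² = (-40 + 6)² = (-34)² = 1156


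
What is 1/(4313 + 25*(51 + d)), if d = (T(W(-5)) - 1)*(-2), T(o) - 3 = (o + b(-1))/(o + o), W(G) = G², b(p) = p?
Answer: 1/5464 ≈ 0.00018302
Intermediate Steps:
T(o) = 3 + (-1 + o)/(2*o) (T(o) = 3 + (o - 1)/(o + o) = 3 + (-1 + o)/((2*o)) = 3 + (-1 + o)*(1/(2*o)) = 3 + (-1 + o)/(2*o))
d = -124/25 (d = ((-1 + 7*(-5)²)/(2*((-5)²)) - 1)*(-2) = ((½)*(-1 + 7*25)/25 - 1)*(-2) = ((½)*(1/25)*(-1 + 175) - 1)*(-2) = ((½)*(1/25)*174 - 1)*(-2) = (87/25 - 1)*(-2) = (62/25)*(-2) = -124/25 ≈ -4.9600)
1/(4313 + 25*(51 + d)) = 1/(4313 + 25*(51 - 124/25)) = 1/(4313 + 25*(1151/25)) = 1/(4313 + 1151) = 1/5464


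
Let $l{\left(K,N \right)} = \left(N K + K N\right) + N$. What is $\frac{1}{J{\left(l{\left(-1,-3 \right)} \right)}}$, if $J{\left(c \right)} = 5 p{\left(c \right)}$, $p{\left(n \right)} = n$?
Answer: $\frac{1}{15} \approx 0.066667$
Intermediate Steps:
$l{\left(K,N \right)} = N + 2 K N$ ($l{\left(K,N \right)} = \left(K N + K N\right) + N = 2 K N + N = N + 2 K N$)
$J{\left(c \right)} = 5 c$
$\frac{1}{J{\left(l{\left(-1,-3 \right)} \right)}} = \frac{1}{5 \left(- 3 \left(1 + 2 \left(-1\right)\right)\right)} = \frac{1}{5 \left(- 3 \left(1 - 2\right)\right)} = \frac{1}{5 \left(\left(-3\right) \left(-1\right)\right)} = \frac{1}{5 \cdot 3} = \frac{1}{15}$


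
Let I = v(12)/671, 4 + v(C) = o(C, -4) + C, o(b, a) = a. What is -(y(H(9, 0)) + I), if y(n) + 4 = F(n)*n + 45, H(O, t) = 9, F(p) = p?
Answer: -81866/671 ≈ -122.01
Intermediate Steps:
v(C) = -8 + C (v(C) = -4 + (-4 + C) = -8 + C)
y(n) = 41 + n² (y(n) = -4 + (n*n + 45) = -4 + (n² + 45) = -4 + (45 + n²) = 41 + n²)
I = 4/671 (I = (-8 + 12)/671 = 4*(1/671) = 4/671 ≈ 0.0059613)
-(y(H(9, 0)) + I) = -((41 + 9²) + 4/671) = -((41 + 81) + 4/671) = -(122 + 4/671) = -1*81866/671 = -81866/671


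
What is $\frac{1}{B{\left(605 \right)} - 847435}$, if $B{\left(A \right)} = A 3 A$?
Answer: $\frac{1}{250640} \approx 3.9898 \cdot 10^{-6}$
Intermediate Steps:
$B{\left(A \right)} = 3 A^{2}$
$\frac{1}{B{\left(605 \right)} - 847435} = \frac{1}{3 \cdot 605^{2} - 847435} = \frac{1}{3 \cdot 366025 - 847435} = \frac{1}{1098075 - 847435} = \frac{1}{250640}$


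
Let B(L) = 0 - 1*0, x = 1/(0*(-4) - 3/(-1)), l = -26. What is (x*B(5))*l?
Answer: 0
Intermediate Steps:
x = ⅓ (x = 1/(0 - 3*(-1)) = 1/(0 + 3) = 1/3 = ⅓ ≈ 0.33333)
B(L) = 0 (B(L) = 0 + 0 = 0)
(x*B(5))*l = ((⅓)*0)*(-26) = 0*(-26) = 0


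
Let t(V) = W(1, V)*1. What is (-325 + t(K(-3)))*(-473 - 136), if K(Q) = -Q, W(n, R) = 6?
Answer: 194271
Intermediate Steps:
t(V) = 6 (t(V) = 6*1 = 6)
(-325 + t(K(-3)))*(-473 - 136) = (-325 + 6)*(-473 - 136) = -319*(-609) = 194271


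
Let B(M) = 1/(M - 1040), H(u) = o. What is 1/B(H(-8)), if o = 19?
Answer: -1021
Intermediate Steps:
H(u) = 19
B(M) = 1/(-1040 + M)
1/B(H(-8)) = 1/(1/(-1040 + 19)) = 1/(1/(-1021)) = 1/(-1/1021) = -1021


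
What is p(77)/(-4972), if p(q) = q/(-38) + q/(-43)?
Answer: 567/738568 ≈ 0.00076770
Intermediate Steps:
p(q) = -81*q/1634 (p(q) = q*(-1/38) + q*(-1/43) = -q/38 - q/43 = -81*q/1634)
p(77)/(-4972) = -81/1634*77/(-4972) = -6237/1634*(-1/4972) = 567/738568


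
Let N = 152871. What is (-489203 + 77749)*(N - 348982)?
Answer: 80690655394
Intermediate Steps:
(-489203 + 77749)*(N - 348982) = (-489203 + 77749)*(152871 - 348982) = -411454*(-196111) = 80690655394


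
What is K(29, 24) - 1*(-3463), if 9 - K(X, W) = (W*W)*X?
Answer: -13232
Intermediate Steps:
K(X, W) = 9 - X*W**2 (K(X, W) = 9 - W*W*X = 9 - W**2*X = 9 - X*W**2)
K(29, 24) - 1*(-3463) = (9 - 1*29*24**2) - 1*(-3463) = (9 - 1*29*576) + 3463 = (9 - 16704) + 3463 = -16695 + 3463 = -13232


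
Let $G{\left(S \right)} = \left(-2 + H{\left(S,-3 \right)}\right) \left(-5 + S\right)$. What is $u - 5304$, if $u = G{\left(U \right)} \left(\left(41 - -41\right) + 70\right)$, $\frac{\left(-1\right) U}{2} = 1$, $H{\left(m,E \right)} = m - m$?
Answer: $-3176$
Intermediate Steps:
$H{\left(m,E \right)} = 0$
$U = -2$ ($U = \left(-2\right) 1 = -2$)
$G{\left(S \right)} = 10 - 2 S$ ($G{\left(S \right)} = \left(-2 + 0\right) \left(-5 + S\right) = - 2 \left(-5 + S\right) = 10 - 2 S$)
$u = 2128$ ($u = \left(10 - -4\right) \left(\left(41 - -41\right) + 70\right) = \left(10 + 4\right) \left(\left(41 + 41\right) + 70\right) = 14 \left(82 + 70\right) = 14 \cdot 152 = 2128$)
$u - 5304 = 2128 - 5304 = -3176$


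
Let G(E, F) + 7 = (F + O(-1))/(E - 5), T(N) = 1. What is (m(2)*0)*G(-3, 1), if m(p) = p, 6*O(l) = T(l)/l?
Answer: 0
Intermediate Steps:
O(l) = 1/(6*l) (O(l) = (1/l)/6 = 1/(6*l))
G(E, F) = -7 + (-⅙ + F)/(-5 + E) (G(E, F) = -7 + (F + (⅙)/(-1))/(E - 5) = -7 + (F + (⅙)*(-1))/(-5 + E) = -7 + (F - ⅙)/(-5 + E) = -7 + (-⅙ + F)/(-5 + E))
(m(2)*0)*G(-3, 1) = (2*0)*((209/6 + 1 - 7*(-3))/(-5 - 3)) = 0*((209/6 + 1 + 21)/(-8)) = 0*(-⅛*341/6) = 0*(-341/48) = 0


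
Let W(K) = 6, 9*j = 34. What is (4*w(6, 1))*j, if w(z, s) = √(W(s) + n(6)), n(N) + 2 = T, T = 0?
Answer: 272/9 ≈ 30.222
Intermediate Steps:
j = 34/9 (j = (⅑)*34 = 34/9 ≈ 3.7778)
n(N) = -2 (n(N) = -2 + 0 = -2)
w(z, s) = 2 (w(z, s) = √(6 - 2) = √4 = 2)
(4*w(6, 1))*j = (4*2)*(34/9) = 8*(34/9) = 272/9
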